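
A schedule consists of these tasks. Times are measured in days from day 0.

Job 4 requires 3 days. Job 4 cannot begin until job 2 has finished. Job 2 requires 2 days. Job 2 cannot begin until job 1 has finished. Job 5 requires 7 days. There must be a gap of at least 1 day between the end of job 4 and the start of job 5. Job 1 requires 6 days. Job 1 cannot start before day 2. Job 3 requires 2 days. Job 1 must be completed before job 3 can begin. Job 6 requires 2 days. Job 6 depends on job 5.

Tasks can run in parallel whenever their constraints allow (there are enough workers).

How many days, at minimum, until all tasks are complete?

Job 1 waits on its own release at day 2, so it starts at day 2 and finishes at 2 + 6 = day 8.
Job 3 waits on job 1 (finishes day 8), so it starts at day 8 and finishes at 8 + 2 = day 10.
After job 1 (finishes day 8), job 2 can start at day 8 and finishes at day 10.
Job 4 waits on job 2 (finishes day 10), so it starts at day 10 and finishes at 10 + 3 = day 13.
Job 5 cannot begin until job 4 (finishes day 13, plus 1-day gap → day 14). It runs from day 14 to 14 + 7 = day 21.
After job 5 (finishes day 21), job 6 can start at day 21 and finishes at day 23.
All tasks are finished once the last one completes. Finish times: Job 1 at 8, Job 2 at 10, Job 3 at 10, Job 4 at 13, Job 5 at 21, Job 6 at 23. The latest is day 23.

23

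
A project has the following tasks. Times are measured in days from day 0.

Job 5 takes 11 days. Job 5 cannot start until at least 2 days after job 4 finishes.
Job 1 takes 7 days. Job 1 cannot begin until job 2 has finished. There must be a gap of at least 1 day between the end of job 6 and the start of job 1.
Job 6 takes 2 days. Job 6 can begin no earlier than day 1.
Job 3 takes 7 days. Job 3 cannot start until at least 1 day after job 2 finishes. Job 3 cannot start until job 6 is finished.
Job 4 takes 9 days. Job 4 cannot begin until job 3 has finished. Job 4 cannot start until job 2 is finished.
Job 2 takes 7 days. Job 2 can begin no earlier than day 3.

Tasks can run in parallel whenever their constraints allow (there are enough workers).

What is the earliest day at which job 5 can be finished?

Job 6 cannot begin until its own release at day 1. It runs from day 1 to 1 + 2 = day 3.
After its own release at day 3, job 2 can start at day 3 and finishes at day 10.
Job 3 has to wait for job 2 (finishes day 10, plus 1-day gap → day 11); job 6 (finishes day 3). The latest of these is day 11, so job 3 runs day 11 to 11 + 7 = day 18.
Job 4 has to wait for job 3 (finishes day 18); job 2 (finishes day 10). The latest of these is day 18, so job 4 runs day 18 to 18 + 9 = day 27.
Job 5 waits on job 4 (finishes day 27, plus 2-day gap → day 29), so it starts at day 29 and finishes at 29 + 11 = day 40.

40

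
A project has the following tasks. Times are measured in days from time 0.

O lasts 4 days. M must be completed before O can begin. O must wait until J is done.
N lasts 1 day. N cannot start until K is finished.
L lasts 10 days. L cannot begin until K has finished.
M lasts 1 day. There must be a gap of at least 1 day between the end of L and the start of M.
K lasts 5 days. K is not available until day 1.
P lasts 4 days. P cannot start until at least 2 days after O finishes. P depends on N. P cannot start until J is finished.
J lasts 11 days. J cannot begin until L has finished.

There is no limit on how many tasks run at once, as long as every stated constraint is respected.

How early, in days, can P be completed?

K waits on its own release at day 1, so it starts at day 1 and finishes at 1 + 5 = day 6.
N cannot begin until K (finishes day 6). It runs from day 6 to 6 + 1 = day 7.
After K (finishes day 6), L can start at day 6 and finishes at day 16.
M cannot begin until L (finishes day 16, plus 1-day gap → day 17). It runs from day 17 to 17 + 1 = day 18.
J cannot begin until L (finishes day 16). It runs from day 16 to 16 + 11 = day 27.
For O: M (finishes day 18); J (finishes day 27). Taking the maximum gives a start of day 27, and it finishes at 27 + 4 = day 31.
P needs all of O (finishes day 31, plus 2-day gap → day 33); N (finishes day 7); J (finishes day 27). That puts its earliest start at day 33; it finishes at 33 + 4 = day 37.

37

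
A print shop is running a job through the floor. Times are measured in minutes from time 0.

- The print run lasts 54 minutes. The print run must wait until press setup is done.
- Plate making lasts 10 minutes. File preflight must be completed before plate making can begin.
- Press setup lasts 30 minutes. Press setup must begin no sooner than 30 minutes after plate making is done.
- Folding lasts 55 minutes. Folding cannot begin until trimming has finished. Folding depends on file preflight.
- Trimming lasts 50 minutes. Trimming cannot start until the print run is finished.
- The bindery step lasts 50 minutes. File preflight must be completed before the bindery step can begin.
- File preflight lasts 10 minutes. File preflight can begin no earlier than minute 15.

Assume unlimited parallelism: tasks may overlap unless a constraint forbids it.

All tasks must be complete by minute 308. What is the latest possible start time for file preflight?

Folding has no dependents, so it just needs to finish by minute 308. Starting by 308 − 55 = minute 253 achieves that.
Trimming feeds into folding (must start by minute 253); so trimming must finish by minute 253 and therefore start by minute 203.
The print run feeds into trimming (must start by minute 203); so the print run must finish by minute 203 and therefore start by minute 149.
Press setup must finish before the print run (must start by minute 149). With a 30-minute duration, press setup must start by 149 − 30 = minute 119.
Plate making feeds into press setup (must start by minute 119, minus 30-minute gap → minute 89); so plate making must finish by minute 89 and therefore start by minute 79.
To finish by minute 308, the bindery step (duration 50) must start no later than minute 258.
File preflight has several dependents: plate making (must start by minute 79); folding (must start by minute 253); the bindery step (must start by minute 258). The earliest of those limits is minute 79, so file preflight must start by 79 − 10 = minute 69.

69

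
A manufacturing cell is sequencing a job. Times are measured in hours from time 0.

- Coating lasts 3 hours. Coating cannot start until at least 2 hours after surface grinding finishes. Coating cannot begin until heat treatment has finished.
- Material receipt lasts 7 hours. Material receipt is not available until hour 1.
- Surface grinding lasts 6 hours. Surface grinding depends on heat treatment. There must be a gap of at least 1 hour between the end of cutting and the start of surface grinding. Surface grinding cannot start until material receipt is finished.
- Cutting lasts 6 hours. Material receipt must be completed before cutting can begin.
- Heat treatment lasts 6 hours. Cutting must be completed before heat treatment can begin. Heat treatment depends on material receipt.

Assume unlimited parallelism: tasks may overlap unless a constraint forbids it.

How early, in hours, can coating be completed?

Material receipt waits on its own release at hour 1, so it starts at hour 1 and finishes at 1 + 7 = hour 8.
Cutting cannot begin until material receipt (finishes hour 8). It runs from hour 8 to 8 + 6 = hour 14.
Heat treatment cannot start until cutting (finishes hour 14); material receipt (finishes hour 8). The controlling bound is hour 14, so heat treatment finishes at 14 + 6 = hour 20.
Surface grinding needs all of heat treatment (finishes hour 20); cutting (finishes hour 14, plus 1-hour gap → hour 15); material receipt (finishes hour 8). That puts its earliest start at hour 20; it finishes at 20 + 6 = hour 26.
Coating cannot start until surface grinding (finishes hour 26, plus 2-hour gap → hour 28); heat treatment (finishes hour 20). The controlling bound is hour 28, so coating finishes at 28 + 3 = hour 31.

31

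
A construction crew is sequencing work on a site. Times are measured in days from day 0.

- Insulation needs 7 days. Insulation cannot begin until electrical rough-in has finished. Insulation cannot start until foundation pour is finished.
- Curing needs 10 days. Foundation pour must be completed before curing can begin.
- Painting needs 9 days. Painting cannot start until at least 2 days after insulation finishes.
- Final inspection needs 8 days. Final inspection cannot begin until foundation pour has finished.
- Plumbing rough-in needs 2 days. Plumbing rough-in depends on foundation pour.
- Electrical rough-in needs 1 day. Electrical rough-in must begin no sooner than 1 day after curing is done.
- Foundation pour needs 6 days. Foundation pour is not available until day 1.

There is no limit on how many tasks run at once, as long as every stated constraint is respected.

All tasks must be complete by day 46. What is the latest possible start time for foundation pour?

Painting has no dependents, so it just needs to finish by day 46. Starting by 46 − 9 = day 37 achieves that.
Since painting (must start by day 37, minus 2-day gap → day 35) depends on it, insulation must finish by day 35. Backing off its 7-day duration gives a latest start of day 28.
Electrical rough-in feeds into insulation (must start by day 28); so electrical rough-in must finish by day 28 and therefore start by day 27.
Curing must finish before electrical rough-in (must start by day 27, minus 1-day gap → day 26). With a 10-day duration, curing must start by 26 − 10 = day 16.
Plumbing rough-in has no dependents, so it just needs to finish by day 46. Starting by 46 − 2 = day 44 achieves that.
Final inspection must finish by day 46; it takes 8 days, so it must start by 46 − 8 = day 38.
Foundation pour must finish in time for curing (must start by day 16); plumbing rough-in (must start by day 44); insulation (must start by day 28); final inspection (must start by day 38). The tightest is day 16, so foundation pour must start by 16 − 6 = day 10.

10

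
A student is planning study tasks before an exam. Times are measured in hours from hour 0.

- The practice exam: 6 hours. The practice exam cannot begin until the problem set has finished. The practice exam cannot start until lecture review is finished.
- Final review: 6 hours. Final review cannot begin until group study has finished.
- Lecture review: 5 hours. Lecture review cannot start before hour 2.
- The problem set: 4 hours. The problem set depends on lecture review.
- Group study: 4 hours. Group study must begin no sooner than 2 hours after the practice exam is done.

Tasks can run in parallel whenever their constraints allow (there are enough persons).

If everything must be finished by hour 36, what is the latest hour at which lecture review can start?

Final review must finish by hour 36; it takes 6 hours, so it must start by 36 − 6 = hour 30.
Group study must finish before final review (must start by hour 30). With a 4-hour duration, group study must start by 30 − 4 = hour 26.
The practice exam must finish before group study (must start by hour 26, minus 2-hour gap → hour 24). With a 6-hour duration, the practice exam must start by 24 − 6 = hour 18.
The problem set has to be done before the practice exam (must start by hour 18). That means finishing by hour 18, i.e. starting by 18 − 4 = hour 14.
For lecture review: the problem set (must start by hour 14); the practice exam (must start by hour 18). The most restrictive is hour 14; with a 5-hour duration, lecture review must start by hour 9.

9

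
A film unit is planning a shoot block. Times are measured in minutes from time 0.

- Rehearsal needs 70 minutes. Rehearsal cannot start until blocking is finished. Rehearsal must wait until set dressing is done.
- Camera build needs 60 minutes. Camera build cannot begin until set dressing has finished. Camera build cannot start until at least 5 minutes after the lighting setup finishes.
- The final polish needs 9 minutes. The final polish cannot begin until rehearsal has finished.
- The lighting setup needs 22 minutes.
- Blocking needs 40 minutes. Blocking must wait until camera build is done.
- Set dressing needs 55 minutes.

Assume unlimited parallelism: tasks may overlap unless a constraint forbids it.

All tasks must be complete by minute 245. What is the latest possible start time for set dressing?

Nothing follows the final polish; the deadline of minute 245 is its only limit. It must start by 245 − 9 = minute 236.
Rehearsal has to be done before the final polish (must start by minute 236). That means finishing by minute 236, i.e. starting by 236 − 70 = minute 166.
Blocking feeds into rehearsal (must start by minute 166); so blocking must finish by minute 166 and therefore start by minute 126.
Camera build feeds into blocking (must start by minute 126); so camera build must finish by minute 126 and therefore start by minute 66.
For set dressing: camera build (must start by minute 66); rehearsal (must start by minute 166). The most restrictive is minute 66; with a 55-minute duration, set dressing must start by minute 11.

11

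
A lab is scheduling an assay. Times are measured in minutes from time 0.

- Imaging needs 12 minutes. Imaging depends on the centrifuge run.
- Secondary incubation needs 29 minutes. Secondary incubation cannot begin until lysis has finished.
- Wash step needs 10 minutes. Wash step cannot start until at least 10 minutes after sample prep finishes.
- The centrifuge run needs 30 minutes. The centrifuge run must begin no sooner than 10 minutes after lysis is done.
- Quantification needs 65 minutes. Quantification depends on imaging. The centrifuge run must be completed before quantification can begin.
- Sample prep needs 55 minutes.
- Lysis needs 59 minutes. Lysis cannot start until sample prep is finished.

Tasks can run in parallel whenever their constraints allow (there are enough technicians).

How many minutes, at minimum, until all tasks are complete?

Sample prep has no prerequisites, so it starts at minute 0 and finishes at minute 55.
After sample prep (finishes minute 55, plus 10-minute gap → minute 65), wash step can start at minute 65 and finishes at minute 75.
Lysis cannot begin until sample prep (finishes minute 55). It runs from minute 55 to 55 + 59 = minute 114.
Secondary incubation cannot begin until lysis (finishes minute 114). It runs from minute 114 to 114 + 29 = minute 143.
The centrifuge run waits on lysis (finishes minute 114, plus 10-minute gap → minute 124), so it starts at minute 124 and finishes at 124 + 30 = minute 154.
After the centrifuge run (finishes minute 154), imaging can start at minute 154 and finishes at minute 166.
Quantification cannot start until imaging (finishes minute 166); the centrifuge run (finishes minute 154). The controlling bound is minute 166, so quantification finishes at 166 + 65 = minute 231.
All tasks are finished once the last one completes. Finish times: Sample prep at 55, Lysis at 114, The centrifuge run at 154, Wash step at 75, Secondary incubation at 143, Imaging at 166, Quantification at 231. The latest is minute 231.

231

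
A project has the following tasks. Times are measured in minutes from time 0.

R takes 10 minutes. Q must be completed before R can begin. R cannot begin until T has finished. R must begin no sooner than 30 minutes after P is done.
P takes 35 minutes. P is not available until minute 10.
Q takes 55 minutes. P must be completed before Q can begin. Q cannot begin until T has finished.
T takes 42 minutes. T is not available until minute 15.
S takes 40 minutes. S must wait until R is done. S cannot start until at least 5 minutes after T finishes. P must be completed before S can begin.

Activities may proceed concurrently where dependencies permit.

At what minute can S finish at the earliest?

T cannot begin until its own release at minute 15. It runs from minute 15 to 15 + 42 = minute 57.
After its own release at minute 10, P can start at minute 10 and finishes at minute 45.
For Q: P (finishes minute 45); T (finishes minute 57). Taking the maximum gives a start of minute 57, and it finishes at 57 + 55 = minute 112.
For R: Q (finishes minute 112); T (finishes minute 57); P (finishes minute 45, plus 30-minute gap → minute 75). Taking the maximum gives a start of minute 112, and it finishes at 112 + 10 = minute 122.
For S: R (finishes minute 122); T (finishes minute 57, plus 5-minute gap → minute 62); P (finishes minute 45). Taking the maximum gives a start of minute 122, and it finishes at 122 + 40 = minute 162.

162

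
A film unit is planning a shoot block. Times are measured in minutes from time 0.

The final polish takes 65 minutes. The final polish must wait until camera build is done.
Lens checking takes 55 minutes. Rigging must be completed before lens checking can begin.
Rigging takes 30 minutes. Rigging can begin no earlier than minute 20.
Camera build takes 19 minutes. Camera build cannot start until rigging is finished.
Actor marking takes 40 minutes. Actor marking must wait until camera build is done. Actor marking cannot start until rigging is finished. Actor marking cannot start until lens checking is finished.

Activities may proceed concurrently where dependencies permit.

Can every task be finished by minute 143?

No

Rigging waits on its own release at minute 20, so it starts at minute 20 and finishes at 20 + 30 = minute 50.
Lens checking waits on rigging (finishes minute 50), so it starts at minute 50 and finishes at 50 + 55 = minute 105.
Camera build cannot begin until rigging (finishes minute 50). It runs from minute 50 to 50 + 19 = minute 69.
The final polish waits on camera build (finishes minute 69), so it starts at minute 69 and finishes at 69 + 65 = minute 134.
Actor marking needs all of camera build (finishes minute 69); rigging (finishes minute 50); lens checking (finishes minute 105). That puts its earliest start at minute 105; it finishes at 105 + 40 = minute 145.
The earliest everything can be done is minute 145, which is after the deadline of 143, so it is not possible.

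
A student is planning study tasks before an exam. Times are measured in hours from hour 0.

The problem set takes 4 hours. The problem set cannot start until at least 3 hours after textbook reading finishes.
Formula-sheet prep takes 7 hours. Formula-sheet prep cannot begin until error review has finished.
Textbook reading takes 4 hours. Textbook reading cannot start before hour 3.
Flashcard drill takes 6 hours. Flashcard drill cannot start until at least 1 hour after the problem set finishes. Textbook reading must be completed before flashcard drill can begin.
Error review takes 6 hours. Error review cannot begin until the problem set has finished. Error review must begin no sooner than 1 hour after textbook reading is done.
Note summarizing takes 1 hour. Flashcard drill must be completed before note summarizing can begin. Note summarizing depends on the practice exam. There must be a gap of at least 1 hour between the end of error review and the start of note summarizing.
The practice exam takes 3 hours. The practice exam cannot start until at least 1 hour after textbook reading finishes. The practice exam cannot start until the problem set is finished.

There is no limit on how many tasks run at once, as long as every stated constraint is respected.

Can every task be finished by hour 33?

After its own release at hour 3, textbook reading can start at hour 3 and finishes at hour 7.
After textbook reading (finishes hour 7, plus 3-hour gap → hour 10), the problem set can start at hour 10 and finishes at hour 14.
Error review cannot start until the problem set (finishes hour 14); textbook reading (finishes hour 7, plus 1-hour gap → hour 8). The controlling bound is hour 14, so error review finishes at 14 + 6 = hour 20.
After error review (finishes hour 20), formula-sheet prep can start at hour 20 and finishes at hour 27.
The practice exam cannot start until textbook reading (finishes hour 7, plus 1-hour gap → hour 8); the problem set (finishes hour 14). The controlling bound is hour 14, so the practice exam finishes at 14 + 3 = hour 17.
Flashcard drill needs all of the problem set (finishes hour 14, plus 1-hour gap → hour 15); textbook reading (finishes hour 7). That puts its earliest start at hour 15; it finishes at 15 + 6 = hour 21.
For note summarizing: flashcard drill (finishes hour 21); the practice exam (finishes hour 17); error review (finishes hour 20, plus 1-hour gap → hour 21). Taking the maximum gives a start of hour 21, and it finishes at 21 + 1 = hour 22.
Every task is finished by hour 27, which is no later than the deadline of 33, so the schedule is feasible.

Yes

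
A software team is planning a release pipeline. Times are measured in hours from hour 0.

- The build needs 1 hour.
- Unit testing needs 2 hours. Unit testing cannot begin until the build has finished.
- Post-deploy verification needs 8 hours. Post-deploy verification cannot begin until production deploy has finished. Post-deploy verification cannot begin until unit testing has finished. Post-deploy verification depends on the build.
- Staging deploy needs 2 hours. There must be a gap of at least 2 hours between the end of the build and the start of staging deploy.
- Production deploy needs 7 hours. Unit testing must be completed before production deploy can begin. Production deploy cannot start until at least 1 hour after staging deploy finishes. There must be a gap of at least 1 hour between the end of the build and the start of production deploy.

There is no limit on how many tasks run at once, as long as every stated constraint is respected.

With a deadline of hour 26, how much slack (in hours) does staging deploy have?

5

Nothing blocks the build, so it runs from hour 0 to hour 1.
Staging deploy cannot begin until the build (finishes hour 1, plus 2-hour gap → hour 3). It runs from hour 3 to 3 + 2 = hour 5.

Working backward from the deadline:
Post-deploy verification has no dependents, so it just needs to finish by hour 26. Starting by 26 − 8 = hour 18 achieves that.
Production deploy must finish before post-deploy verification (must start by hour 18). With a 7-hour duration, production deploy must start by 18 − 7 = hour 11.
Since production deploy (must start by hour 11, minus 1-hour gap → hour 10) depends on it, staging deploy must finish by hour 10. Backing off its 2-hour duration gives a latest start of hour 8.
So staging deploy can start as early as hour 3 and as late as hour 8, giving 8 − 3 = 5 hours of slack.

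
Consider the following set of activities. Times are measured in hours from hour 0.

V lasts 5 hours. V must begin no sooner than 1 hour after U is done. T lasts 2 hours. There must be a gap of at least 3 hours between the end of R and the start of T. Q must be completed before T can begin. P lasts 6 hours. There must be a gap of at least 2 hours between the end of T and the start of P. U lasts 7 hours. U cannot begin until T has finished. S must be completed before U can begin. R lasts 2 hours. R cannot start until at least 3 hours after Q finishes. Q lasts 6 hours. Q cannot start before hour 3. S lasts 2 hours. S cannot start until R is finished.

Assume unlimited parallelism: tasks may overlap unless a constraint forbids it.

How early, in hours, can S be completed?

After its own release at hour 3, Q can start at hour 3 and finishes at hour 9.
R cannot begin until Q (finishes hour 9, plus 3-hour gap → hour 12). It runs from hour 12 to 12 + 2 = hour 14.
S cannot begin until R (finishes hour 14). It runs from hour 14 to 14 + 2 = hour 16.

16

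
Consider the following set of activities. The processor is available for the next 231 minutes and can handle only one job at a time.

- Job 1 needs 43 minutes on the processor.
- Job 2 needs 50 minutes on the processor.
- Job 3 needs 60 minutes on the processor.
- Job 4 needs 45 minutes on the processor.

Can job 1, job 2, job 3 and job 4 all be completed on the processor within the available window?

Yes

Running back to back, the jobs need 43 + 50 + 60 + 45 = 198 minutes on the processor.
Since 198 ≤ 231, they fit within the window.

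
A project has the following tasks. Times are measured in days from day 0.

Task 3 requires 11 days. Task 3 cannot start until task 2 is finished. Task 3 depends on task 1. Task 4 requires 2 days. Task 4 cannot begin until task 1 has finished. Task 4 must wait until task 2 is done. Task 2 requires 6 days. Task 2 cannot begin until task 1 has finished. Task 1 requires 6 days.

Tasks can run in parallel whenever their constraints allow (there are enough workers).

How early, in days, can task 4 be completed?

Task 1 has no prerequisites, so it starts at day 0 and finishes at day 6.
Task 2 waits on task 1 (finishes day 6), so it starts at day 6 and finishes at 6 + 6 = day 12.
Task 4 has to wait for task 1 (finishes day 6); task 2 (finishes day 12). The latest of these is day 12, so task 4 runs day 12 to 12 + 2 = day 14.

14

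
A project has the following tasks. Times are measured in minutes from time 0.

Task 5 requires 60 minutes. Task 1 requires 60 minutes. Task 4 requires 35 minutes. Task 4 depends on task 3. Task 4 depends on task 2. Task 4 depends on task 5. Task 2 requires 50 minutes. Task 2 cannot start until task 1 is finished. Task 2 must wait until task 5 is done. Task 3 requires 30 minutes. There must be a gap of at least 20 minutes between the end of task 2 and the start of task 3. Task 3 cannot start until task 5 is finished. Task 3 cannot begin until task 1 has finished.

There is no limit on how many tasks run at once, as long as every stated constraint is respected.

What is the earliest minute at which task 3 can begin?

Task 5 has no prerequisites, so it starts at minute 0 and finishes at minute 60.
Task 1 can start immediately at minute 0; it finishes at minute 60.
Task 2 cannot start until task 1 (finishes minute 60); task 5 (finishes minute 60). The controlling bound is minute 60, so task 2 finishes at 60 + 50 = minute 110.
Task 3 waits on task 2 (finishes minute 110, plus 20-minute gap → minute 130); task 5 (finishes minute 60); task 1 (finishes minute 60). The latest of these is minute 130, which is the earliest task 3 can start.

130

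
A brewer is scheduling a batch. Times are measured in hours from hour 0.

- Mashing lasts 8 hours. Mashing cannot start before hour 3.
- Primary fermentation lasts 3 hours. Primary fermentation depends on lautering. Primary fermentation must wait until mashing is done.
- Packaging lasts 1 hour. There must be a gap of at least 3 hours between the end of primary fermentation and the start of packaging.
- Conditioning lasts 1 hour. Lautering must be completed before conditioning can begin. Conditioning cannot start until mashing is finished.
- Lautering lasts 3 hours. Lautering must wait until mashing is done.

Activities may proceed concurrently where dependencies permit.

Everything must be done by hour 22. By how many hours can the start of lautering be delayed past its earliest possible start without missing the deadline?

After its own release at hour 3, mashing can start at hour 3 and finishes at hour 11.
Lautering cannot begin until mashing (finishes hour 11). It runs from hour 11 to 11 + 3 = hour 14.

Working backward from the deadline:
Packaging must finish by hour 22; it takes 1 hour, so it must start by 22 − 1 = hour 21.
Primary fermentation feeds into packaging (must start by hour 21, minus 3-hour gap → hour 18); so primary fermentation must finish by hour 18 and therefore start by hour 15.
To finish by hour 22, conditioning (duration 1) must start no later than hour 21.
Lautering has several dependents: primary fermentation (must start by hour 15); conditioning (must start by hour 21). The earliest of those limits is hour 15, so lautering must start by 15 − 3 = hour 12.
So lautering can start as early as hour 11 and as late as hour 12, giving 12 − 11 = 1 hour of slack.

1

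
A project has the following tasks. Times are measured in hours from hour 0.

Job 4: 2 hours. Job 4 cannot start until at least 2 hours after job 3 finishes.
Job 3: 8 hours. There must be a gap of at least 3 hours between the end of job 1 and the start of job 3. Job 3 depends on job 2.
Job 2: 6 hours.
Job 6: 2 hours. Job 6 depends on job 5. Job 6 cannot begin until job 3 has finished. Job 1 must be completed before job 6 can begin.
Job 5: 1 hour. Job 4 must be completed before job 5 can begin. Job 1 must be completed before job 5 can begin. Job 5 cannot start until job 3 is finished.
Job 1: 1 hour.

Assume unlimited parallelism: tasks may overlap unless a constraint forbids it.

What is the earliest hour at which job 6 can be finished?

21

Job 2 has no prerequisites, so it starts at hour 0 and finishes at hour 6.
Nothing blocks job 1, so it runs from hour 0 to hour 1.
For job 3: job 1 (finishes hour 1, plus 3-hour gap → hour 4); job 2 (finishes hour 6). Taking the maximum gives a start of hour 6, and it finishes at 6 + 8 = hour 14.
After job 3 (finishes hour 14, plus 2-hour gap → hour 16), job 4 can start at hour 16 and finishes at hour 18.
Job 5 needs all of job 4 (finishes hour 18); job 1 (finishes hour 1); job 3 (finishes hour 14). That puts its earliest start at hour 18; it finishes at 18 + 1 = hour 19.
Job 6 cannot start until job 5 (finishes hour 19); job 3 (finishes hour 14); job 1 (finishes hour 1). The controlling bound is hour 19, so job 6 finishes at 19 + 2 = hour 21.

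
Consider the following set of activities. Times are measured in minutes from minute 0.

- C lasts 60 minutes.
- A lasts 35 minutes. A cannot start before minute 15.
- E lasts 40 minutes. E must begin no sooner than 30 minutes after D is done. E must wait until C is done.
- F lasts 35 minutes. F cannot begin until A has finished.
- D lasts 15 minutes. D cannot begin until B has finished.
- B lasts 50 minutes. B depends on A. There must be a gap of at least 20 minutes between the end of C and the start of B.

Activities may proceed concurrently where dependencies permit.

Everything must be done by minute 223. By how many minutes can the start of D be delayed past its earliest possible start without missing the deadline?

C can start immediately at minute 0; it finishes at minute 60.
A waits on its own release at minute 15, so it starts at minute 15 and finishes at 15 + 35 = minute 50.
For B: A (finishes minute 50); C (finishes minute 60, plus 20-minute gap → minute 80). Taking the maximum gives a start of minute 80, and it finishes at 80 + 50 = minute 130.
After B (finishes minute 130), D can start at minute 130 and finishes at minute 145.

Working backward from the deadline:
E must finish by minute 223; it takes 40 minutes, so it must start by 223 − 40 = minute 183.
D has to be done before E (must start by minute 183, minus 30-minute gap → minute 153). That means finishing by minute 153, i.e. starting by 153 − 15 = minute 138.
So D can start as early as minute 130 and as late as minute 138, giving 138 − 130 = 8 minutes of slack.

8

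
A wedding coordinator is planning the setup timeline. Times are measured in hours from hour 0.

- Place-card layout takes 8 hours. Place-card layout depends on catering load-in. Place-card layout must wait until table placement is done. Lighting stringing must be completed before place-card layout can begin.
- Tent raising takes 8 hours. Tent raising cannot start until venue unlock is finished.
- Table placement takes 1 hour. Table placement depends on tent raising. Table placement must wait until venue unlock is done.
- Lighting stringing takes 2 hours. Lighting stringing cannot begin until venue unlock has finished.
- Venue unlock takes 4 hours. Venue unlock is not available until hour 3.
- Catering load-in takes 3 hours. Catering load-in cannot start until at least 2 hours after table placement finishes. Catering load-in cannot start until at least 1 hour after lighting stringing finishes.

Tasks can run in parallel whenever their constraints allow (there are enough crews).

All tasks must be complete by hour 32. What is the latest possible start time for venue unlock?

To finish by hour 32, place-card layout (duration 8) must start no later than hour 24.
Catering load-in has to be done before place-card layout (must start by hour 24). That means finishing by hour 24, i.e. starting by 24 − 3 = hour 21.
Table placement has several dependents: catering load-in (must start by hour 21, minus 2-hour gap → hour 19); place-card layout (must start by hour 24). The earliest of those limits is hour 19, so table placement must start by 19 − 1 = hour 18.
Tent raising must finish before table placement (must start by hour 18). With an 8-hour duration, tent raising must start by 18 − 8 = hour 10.
Lighting stringing has several dependents: catering load-in (must start by hour 21, minus 1-hour gap → hour 20); place-card layout (must start by hour 24). The earliest of those limits is hour 20, so lighting stringing must start by 20 − 2 = hour 18.
Venue unlock feeds tent raising (must start by hour 10); table placement (must start by hour 18); lighting stringing (must start by hour 18). Taking the minimum, venue unlock must finish by hour 10 and start by 10 − 4 = hour 6.

6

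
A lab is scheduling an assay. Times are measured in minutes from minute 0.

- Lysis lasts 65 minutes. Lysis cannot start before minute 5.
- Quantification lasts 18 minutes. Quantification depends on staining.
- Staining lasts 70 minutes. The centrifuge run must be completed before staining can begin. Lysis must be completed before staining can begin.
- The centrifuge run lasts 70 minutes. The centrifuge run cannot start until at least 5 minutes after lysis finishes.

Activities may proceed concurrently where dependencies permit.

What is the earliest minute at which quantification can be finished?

Lysis cannot begin until its own release at minute 5. It runs from minute 5 to 5 + 65 = minute 70.
The centrifuge run cannot begin until lysis (finishes minute 70, plus 5-minute gap → minute 75). It runs from minute 75 to 75 + 70 = minute 145.
Staining cannot start until the centrifuge run (finishes minute 145); lysis (finishes minute 70). The controlling bound is minute 145, so staining finishes at 145 + 70 = minute 215.
After staining (finishes minute 215), quantification can start at minute 215 and finishes at minute 233.

233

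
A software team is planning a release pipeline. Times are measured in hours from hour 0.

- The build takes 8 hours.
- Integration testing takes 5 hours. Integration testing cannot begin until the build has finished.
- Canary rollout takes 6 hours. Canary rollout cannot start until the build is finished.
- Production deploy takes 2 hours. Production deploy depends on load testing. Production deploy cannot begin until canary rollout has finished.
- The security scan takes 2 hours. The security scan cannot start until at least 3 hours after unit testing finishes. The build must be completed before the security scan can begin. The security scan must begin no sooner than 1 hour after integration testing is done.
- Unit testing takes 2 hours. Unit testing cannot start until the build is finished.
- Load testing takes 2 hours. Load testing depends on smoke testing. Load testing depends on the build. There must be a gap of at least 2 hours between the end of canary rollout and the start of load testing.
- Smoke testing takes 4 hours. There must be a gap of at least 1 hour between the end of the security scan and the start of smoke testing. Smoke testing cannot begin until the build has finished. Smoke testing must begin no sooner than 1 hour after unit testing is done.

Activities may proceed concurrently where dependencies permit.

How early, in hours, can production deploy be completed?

25

Nothing blocks the build, so it runs from hour 0 to hour 8.
Canary rollout cannot begin until the build (finishes hour 8). It runs from hour 8 to 8 + 6 = hour 14.
After the build (finishes hour 8), integration testing can start at hour 8 and finishes at hour 13.
Unit testing waits on the build (finishes hour 8), so it starts at hour 8 and finishes at 8 + 2 = hour 10.
The security scan needs all of unit testing (finishes hour 10, plus 3-hour gap → hour 13); the build (finishes hour 8); integration testing (finishes hour 13, plus 1-hour gap → hour 14). That puts its earliest start at hour 14; it finishes at 14 + 2 = hour 16.
Smoke testing needs all of the security scan (finishes hour 16, plus 1-hour gap → hour 17); the build (finishes hour 8); unit testing (finishes hour 10, plus 1-hour gap → hour 11). That puts its earliest start at hour 17; it finishes at 17 + 4 = hour 21.
Load testing has to wait for smoke testing (finishes hour 21); the build (finishes hour 8); canary rollout (finishes hour 14, plus 2-hour gap → hour 16). The latest of these is hour 21, so load testing runs hour 21 to 21 + 2 = hour 23.
For production deploy: load testing (finishes hour 23); canary rollout (finishes hour 14). Taking the maximum gives a start of hour 23, and it finishes at 23 + 2 = hour 25.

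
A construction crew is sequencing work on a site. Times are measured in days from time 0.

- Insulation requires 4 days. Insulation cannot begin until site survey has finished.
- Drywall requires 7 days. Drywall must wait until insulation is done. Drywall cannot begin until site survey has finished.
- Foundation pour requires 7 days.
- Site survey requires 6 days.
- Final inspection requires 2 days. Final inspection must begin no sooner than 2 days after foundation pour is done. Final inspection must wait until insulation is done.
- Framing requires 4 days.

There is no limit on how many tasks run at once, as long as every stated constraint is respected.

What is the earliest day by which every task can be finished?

Framing can start immediately at day 0; it finishes at day 4.
Foundation pour has no prerequisites, so it starts at day 0 and finishes at day 7.
Site survey can start immediately at day 0; it finishes at day 6.
Insulation waits on site survey (finishes day 6), so it starts at day 6 and finishes at 6 + 4 = day 10.
Final inspection needs all of foundation pour (finishes day 7, plus 2-day gap → day 9); insulation (finishes day 10). That puts its earliest start at day 10; it finishes at 10 + 2 = day 12.
For drywall: insulation (finishes day 10); site survey (finishes day 6). Taking the maximum gives a start of day 10, and it finishes at 10 + 7 = day 17.
All tasks are finished once the last one completes. Finish times: Site survey at 6, Foundation pour at 7, Framing at 4, Insulation at 10, Drywall at 17, Final inspection at 12. The latest is day 17.

17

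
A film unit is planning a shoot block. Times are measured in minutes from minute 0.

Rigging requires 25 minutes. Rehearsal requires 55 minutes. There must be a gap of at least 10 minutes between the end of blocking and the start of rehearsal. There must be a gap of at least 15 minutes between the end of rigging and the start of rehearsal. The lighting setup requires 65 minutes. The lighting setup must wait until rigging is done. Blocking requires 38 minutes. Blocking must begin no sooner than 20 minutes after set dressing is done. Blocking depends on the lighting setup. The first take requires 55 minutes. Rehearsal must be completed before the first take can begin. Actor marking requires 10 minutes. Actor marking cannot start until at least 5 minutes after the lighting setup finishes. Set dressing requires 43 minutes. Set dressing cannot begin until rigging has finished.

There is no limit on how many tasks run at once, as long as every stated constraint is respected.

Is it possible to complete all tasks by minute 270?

Rigging has no prerequisites, so it starts at minute 0 and finishes at minute 25.
The lighting setup cannot begin until rigging (finishes minute 25). It runs from minute 25 to 25 + 65 = minute 90.
After the lighting setup (finishes minute 90, plus 5-minute gap → minute 95), actor marking can start at minute 95 and finishes at minute 105.
Set dressing cannot begin until rigging (finishes minute 25). It runs from minute 25 to 25 + 43 = minute 68.
Blocking has to wait for set dressing (finishes minute 68, plus 20-minute gap → minute 88); the lighting setup (finishes minute 90). The latest of these is minute 90, so blocking runs minute 90 to 90 + 38 = minute 128.
Rehearsal needs all of blocking (finishes minute 128, plus 10-minute gap → minute 138); rigging (finishes minute 25, plus 15-minute gap → minute 40). That puts its earliest start at minute 138; it finishes at 138 + 55 = minute 193.
The first take cannot begin until rehearsal (finishes minute 193). It runs from minute 193 to 193 + 55 = minute 248.
Every task is finished by minute 248, which is no later than the deadline of 270, so the schedule is feasible.

Yes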